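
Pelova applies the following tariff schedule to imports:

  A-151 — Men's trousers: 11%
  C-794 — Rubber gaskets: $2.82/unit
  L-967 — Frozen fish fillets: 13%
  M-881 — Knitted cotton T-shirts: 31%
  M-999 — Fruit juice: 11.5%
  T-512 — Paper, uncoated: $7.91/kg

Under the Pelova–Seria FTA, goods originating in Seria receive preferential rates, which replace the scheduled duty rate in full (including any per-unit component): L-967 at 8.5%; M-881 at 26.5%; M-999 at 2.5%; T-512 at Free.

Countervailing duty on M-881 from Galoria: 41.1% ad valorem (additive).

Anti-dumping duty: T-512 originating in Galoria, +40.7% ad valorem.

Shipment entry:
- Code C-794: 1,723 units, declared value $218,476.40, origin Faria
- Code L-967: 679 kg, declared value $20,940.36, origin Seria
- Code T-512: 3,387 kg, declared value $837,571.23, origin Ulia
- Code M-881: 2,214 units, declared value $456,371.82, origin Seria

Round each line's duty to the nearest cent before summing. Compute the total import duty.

Line 1 (C-794, Faria, 1,723 units, $218,476.40):
Base rate for C-794 is $2.82/unit.
Duty = 1,723 × $2.82 = $4,858.86.
Line 2 (L-967, Seria, 679 kg, $20,940.36):
Base rate for L-967 is 13%.
Origin Seria qualifies under the Pelova–Seria agreement and L-967 is covered: preferential rate 8.5% applies instead.
Duty = $20,940.36 × 8.5% = $1,779.93.
Line 3 (T-512, Ulia, 3,387 kg, $837,571.23):
Base rate for T-512 is $7.91/kg.
T-512 has an FTA preferential rate, but origin Ulia is not Seria; base rate stands.
The additional-duty order on T-512 targets Galoria, not Ulia; it does not apply.
Duty = 3,387 × $7.91 = $26,791.17.
Line 4 (M-881, Seria, 2,214 units, $456,371.82):
Base rate for M-881 is 31%.
Origin Seria qualifies under the Pelova–Seria agreement and M-881 is covered: preferential rate 26.5% applies instead.
The additional-duty order on M-881 targets Galoria, not Seria; it does not apply.
Duty = $456,371.82 × 26.5% = $120,938.53.
Total = $4,858.86 + $1,779.93 + $26,791.17 + $120,938.53 = $154,368.49.

$154,368.49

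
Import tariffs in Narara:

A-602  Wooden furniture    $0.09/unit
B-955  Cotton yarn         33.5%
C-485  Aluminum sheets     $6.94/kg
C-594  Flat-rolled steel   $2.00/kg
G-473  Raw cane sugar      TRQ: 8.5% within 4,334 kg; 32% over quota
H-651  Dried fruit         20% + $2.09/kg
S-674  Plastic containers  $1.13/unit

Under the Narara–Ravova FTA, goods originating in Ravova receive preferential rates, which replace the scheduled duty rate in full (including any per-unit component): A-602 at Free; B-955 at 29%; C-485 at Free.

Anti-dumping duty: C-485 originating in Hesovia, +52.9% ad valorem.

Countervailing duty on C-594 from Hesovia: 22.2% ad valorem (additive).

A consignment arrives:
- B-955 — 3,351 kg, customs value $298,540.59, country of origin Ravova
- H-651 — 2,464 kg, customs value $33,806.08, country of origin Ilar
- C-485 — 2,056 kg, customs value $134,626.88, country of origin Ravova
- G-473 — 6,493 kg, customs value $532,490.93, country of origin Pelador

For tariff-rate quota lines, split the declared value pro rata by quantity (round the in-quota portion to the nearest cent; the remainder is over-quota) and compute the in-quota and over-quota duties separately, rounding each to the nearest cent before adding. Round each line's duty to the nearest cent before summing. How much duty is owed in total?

Line 1 (B-955, Ravova, 3,351 kg, $298,540.59):
Base rate for B-955 is 33.5%.
Origin Ravova qualifies under the Narara–Ravova agreement and B-955 is covered: preferential rate 29% applies instead.
Duty = $298,540.59 × 29% = $86,576.77.
Line 2 (H-651, Ilar, 2,464 kg, $33,806.08):
Base rate for H-651 is 20% + $2.09/kg.
Duty = $33,806.08 × 20% + 2,464 × $2.09 = $11,910.98.
Line 3 (C-485, Ravova, 2,056 kg, $134,626.88):
Base rate for C-485 is $6.94/kg.
Origin Ravova qualifies under the Narara–Ravova agreement and C-485 is covered: preferential rate Free applies instead.
The additional-duty order on C-485 targets Hesovia, not Ravova; it does not apply.
Duty = $134,626.88 × 0% = $0.00.
Line 4 (G-473, Pelador, 6,493 kg, $532,490.93):
Code G-473 is under a tariff-rate quota (threshold 4,334 kg). In-quota: 4,334 kg at 8.5%; over-quota: 2,159 kg at 32%.
Pro-rata value split: in-quota = $532,490.93 × 4,334/6,493 = $355,431.34; over-quota = $532,490.93 − $355,431.34 = $177,059.59.
In-quota duty = $355,431.34 × 8.5% = $30,211.66. Over-quota duty = $177,059.59 × 32% = $56,659.07.
Line duty = $30,211.66 + $56,659.07 = $86,870.73.
Total = $86,576.77 + $11,910.98 + $0.00 + $86,870.73 = $185,358.48.

$185,358.48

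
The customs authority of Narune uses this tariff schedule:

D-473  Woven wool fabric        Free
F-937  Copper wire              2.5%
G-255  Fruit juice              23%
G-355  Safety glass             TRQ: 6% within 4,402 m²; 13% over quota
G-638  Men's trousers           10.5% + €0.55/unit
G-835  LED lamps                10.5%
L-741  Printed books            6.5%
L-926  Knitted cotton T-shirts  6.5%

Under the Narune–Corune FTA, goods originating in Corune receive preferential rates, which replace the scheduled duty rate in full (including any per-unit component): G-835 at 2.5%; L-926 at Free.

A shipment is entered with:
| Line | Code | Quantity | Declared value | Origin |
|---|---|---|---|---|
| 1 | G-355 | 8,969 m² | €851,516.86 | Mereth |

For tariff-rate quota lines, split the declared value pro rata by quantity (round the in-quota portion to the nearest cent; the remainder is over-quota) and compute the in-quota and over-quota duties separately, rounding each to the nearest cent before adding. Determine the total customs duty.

€81,442.38

Line 1 (G-355, Mereth, 8,969 m², €851,516.86):
Code G-355 is under a tariff-rate quota (threshold 4,402 m²). In-quota: 4,402 m² at 6%; over-quota: 4,567 m² at 13%.
Pro-rata value split: in-quota = €851,516.86 × 4,402/8,969 = €417,925.88; over-quota = €851,516.86 − €417,925.88 = €433,590.98.
In-quota duty = €417,925.88 × 6% = €25,075.55. Over-quota duty = €433,590.98 × 13% = €56,366.83.
Line duty = €25,075.55 + €56,366.83 = €81,442.38.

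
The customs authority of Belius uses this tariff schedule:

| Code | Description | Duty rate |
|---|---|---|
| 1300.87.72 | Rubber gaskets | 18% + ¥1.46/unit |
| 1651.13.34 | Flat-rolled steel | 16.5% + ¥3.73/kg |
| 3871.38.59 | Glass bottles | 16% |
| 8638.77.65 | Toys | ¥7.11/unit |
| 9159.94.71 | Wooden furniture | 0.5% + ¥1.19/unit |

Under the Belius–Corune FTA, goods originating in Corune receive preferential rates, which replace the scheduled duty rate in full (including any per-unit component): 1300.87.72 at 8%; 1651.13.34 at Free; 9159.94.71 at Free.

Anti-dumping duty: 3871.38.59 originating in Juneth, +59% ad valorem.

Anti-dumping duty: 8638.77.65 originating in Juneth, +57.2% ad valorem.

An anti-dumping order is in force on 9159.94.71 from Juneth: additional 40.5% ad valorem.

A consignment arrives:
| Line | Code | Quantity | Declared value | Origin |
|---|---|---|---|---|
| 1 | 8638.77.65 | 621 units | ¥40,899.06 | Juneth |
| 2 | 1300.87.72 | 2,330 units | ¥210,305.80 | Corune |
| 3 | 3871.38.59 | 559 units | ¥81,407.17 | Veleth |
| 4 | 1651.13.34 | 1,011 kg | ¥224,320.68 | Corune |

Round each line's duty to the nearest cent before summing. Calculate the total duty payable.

¥57,659.18

Line 1 (8638.77.65, Juneth, 621 units, ¥40,899.06):
Base rate for 8638.77.65 is ¥7.11/unit.
Additional duty on 8638.77.65 from Juneth: +57.2% ad valorem. Applied ad valorem rate = 57.2%.
Duty = ¥40,899.06 × 57.2% + 621 × ¥7.11 = ¥27,809.57.
Line 2 (1300.87.72, Corune, 2,330 units, ¥210,305.80):
Base rate for 1300.87.72 is 18% + ¥1.46/unit.
Origin Corune qualifies under the Belius–Corune agreement and 1300.87.72 is covered: preferential rate 8% applies instead.
Duty = ¥210,305.80 × 8% = ¥16,824.46.
Line 3 (3871.38.59, Veleth, 559 units, ¥81,407.17):
Base rate for 3871.38.59 is 16%.
The additional-duty order on 3871.38.59 targets Juneth, not Veleth; it does not apply.
Duty = ¥81,407.17 × 16% = ¥13,025.15.
Line 4 (1651.13.34, Corune, 1,011 kg, ¥224,320.68):
Base rate for 1651.13.34 is 16.5% + ¥3.73/kg.
Origin Corune qualifies under the Belius–Corune agreement and 1651.13.34 is covered: preferential rate Free applies instead.
Duty = ¥224,320.68 × 0% = ¥0.00.
Total = ¥27,809.57 + ¥16,824.46 + ¥13,025.15 + ¥0.00 = ¥57,659.18.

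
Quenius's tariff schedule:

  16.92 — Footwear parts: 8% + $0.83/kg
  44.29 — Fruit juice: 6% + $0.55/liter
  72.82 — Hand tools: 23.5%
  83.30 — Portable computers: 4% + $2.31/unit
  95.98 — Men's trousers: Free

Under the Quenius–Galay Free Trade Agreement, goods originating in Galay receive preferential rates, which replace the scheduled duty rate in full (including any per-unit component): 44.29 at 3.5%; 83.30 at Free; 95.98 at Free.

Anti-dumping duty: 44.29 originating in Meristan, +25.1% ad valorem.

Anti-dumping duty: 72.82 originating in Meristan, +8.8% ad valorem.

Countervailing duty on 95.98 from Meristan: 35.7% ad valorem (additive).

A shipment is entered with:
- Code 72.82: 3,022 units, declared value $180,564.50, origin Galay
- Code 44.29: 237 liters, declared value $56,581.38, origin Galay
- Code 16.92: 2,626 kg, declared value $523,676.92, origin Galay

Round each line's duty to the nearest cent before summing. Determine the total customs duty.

$88,486.74

Line 1 (72.82, Galay, 3,022 units, $180,564.50):
Base rate for 72.82 is 23.5%.
Origin Galay is the FTA partner but 72.82 is not on the preference list; base rate stands.
The additional-duty order on 72.82 targets Meristan, not Galay; it does not apply.
Duty = $180,564.50 × 23.5% = $42,432.66.
Line 2 (44.29, Galay, 237 liters, $56,581.38):
Base rate for 44.29 is 6% + $0.55/liter.
Origin Galay qualifies under the Quenius–Galay agreement and 44.29 is covered: preferential rate 3.5% applies instead.
The additional-duty order on 44.29 targets Meristan, not Galay; it does not apply.
Duty = $56,581.38 × 3.5% = $1,980.35.
Line 3 (16.92, Galay, 2,626 kg, $523,676.92):
Base rate for 16.92 is 8% + $0.83/kg.
Origin Galay is the FTA partner but 16.92 is not on the preference list; base rate stands.
Duty = $523,676.92 × 8% + 2,626 × $0.83 = $44,073.73.
Total = $42,432.66 + $1,980.35 + $44,073.73 = $88,486.74.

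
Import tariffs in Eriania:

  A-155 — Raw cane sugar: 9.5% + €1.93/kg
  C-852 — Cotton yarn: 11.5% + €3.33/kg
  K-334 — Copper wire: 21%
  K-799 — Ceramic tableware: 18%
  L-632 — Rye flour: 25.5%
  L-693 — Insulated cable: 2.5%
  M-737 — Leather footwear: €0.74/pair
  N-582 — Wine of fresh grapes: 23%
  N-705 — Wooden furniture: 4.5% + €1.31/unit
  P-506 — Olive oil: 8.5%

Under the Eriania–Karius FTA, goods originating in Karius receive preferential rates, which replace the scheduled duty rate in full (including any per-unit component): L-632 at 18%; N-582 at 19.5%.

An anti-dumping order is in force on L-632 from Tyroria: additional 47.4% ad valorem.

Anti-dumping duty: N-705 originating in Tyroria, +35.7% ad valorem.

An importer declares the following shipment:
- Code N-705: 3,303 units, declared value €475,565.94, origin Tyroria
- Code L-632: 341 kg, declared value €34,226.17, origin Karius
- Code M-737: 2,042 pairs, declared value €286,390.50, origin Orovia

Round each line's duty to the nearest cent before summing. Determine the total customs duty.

€203,176.23

Line 1 (N-705, Tyroria, 3,303 units, €475,565.94):
Base rate for N-705 is 4.5% + €1.31/unit.
Additional duty on N-705 from Tyroria: +35.7%. Applied ad valorem rate: 4.5% + 35.7% = 40.2%.
Duty = €475,565.94 × 40.2% + 3,303 × €1.31 = €195,504.44.
Line 2 (L-632, Karius, 341 kg, €34,226.17):
Base rate for L-632 is 25.5%.
Origin Karius qualifies under the Eriania–Karius agreement and L-632 is covered: preferential rate 18% applies instead.
The additional-duty order on L-632 targets Tyroria, not Karius; it does not apply.
Duty = €34,226.17 × 18% = €6,160.71.
Line 3 (M-737, Orovia, 2,042 pairs, €286,390.50):
Base rate for M-737 is €0.74/pair.
Duty = 2,042 × €0.74 = €1,511.08.
Total = €195,504.44 + €6,160.71 + €1,511.08 = €203,176.23.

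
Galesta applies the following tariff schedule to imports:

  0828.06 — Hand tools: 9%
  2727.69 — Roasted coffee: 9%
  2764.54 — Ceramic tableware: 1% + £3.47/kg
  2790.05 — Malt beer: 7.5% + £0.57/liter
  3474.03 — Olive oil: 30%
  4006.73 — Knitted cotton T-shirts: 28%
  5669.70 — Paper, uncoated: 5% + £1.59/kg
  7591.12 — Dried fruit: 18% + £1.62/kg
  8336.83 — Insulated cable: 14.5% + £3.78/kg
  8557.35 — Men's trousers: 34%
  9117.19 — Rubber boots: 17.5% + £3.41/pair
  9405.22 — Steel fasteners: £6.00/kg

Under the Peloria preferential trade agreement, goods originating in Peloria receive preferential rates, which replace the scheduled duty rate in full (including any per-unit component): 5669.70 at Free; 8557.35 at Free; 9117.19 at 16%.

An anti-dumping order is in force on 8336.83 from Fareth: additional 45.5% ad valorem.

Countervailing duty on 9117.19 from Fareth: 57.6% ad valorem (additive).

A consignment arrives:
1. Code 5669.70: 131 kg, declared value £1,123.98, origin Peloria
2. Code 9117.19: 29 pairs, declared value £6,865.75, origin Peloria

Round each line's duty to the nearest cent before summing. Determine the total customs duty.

Line 1 (5669.70, Peloria, 131 kg, £1,123.98):
Base rate for 5669.70 is 5% + £1.59/kg.
Origin Peloria qualifies under the Galesta–Peloria agreement and 5669.70 is covered: preferential rate Free applies instead.
Duty = £1,123.98 × 0% = £0.00.
Line 2 (9117.19, Peloria, 29 pairs, £6,865.75):
Base rate for 9117.19 is 17.5% + £3.41/pair.
Origin Peloria qualifies under the Galesta–Peloria agreement and 9117.19 is covered: preferential rate 16% applies instead.
The additional-duty order on 9117.19 targets Fareth, not Peloria; it does not apply.
Duty = £6,865.75 × 16% = £1,098.52.
Total = £0.00 + £1,098.52 = £1,098.52.

£1,098.52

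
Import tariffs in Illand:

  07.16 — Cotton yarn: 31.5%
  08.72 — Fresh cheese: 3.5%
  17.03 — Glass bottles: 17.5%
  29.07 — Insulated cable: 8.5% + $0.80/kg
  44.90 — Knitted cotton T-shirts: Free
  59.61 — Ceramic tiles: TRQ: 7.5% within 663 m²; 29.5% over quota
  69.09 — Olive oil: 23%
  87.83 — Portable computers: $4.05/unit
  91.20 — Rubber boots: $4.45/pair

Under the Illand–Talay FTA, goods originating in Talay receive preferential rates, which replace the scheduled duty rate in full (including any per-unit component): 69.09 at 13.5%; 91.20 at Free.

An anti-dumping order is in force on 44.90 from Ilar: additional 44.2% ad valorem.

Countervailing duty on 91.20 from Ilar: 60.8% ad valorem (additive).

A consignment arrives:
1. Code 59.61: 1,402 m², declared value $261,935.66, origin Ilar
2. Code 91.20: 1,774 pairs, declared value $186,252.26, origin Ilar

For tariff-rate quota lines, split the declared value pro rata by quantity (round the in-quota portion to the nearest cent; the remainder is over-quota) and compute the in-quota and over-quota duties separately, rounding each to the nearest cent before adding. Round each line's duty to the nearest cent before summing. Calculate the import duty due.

Line 1 (59.61, Ilar, 1,402 m², $261,935.66):
Code 59.61 is under a tariff-rate quota (threshold 663 m²). In-quota: 663 m² at 7.5%; over-quota: 739 m² at 29.5%.
Pro-rata value split: in-quota = $261,935.66 × 663/1,402 = $123,868.29; over-quota = $261,935.66 − $123,868.29 = $138,067.37.
In-quota duty = $123,868.29 × 7.5% = $9,290.12. Over-quota duty = $138,067.37 × 29.5% = $40,729.87.
Line duty = $9,290.12 + $40,729.87 = $50,019.99.
Line 2 (91.20, Ilar, 1,774 pairs, $186,252.26):
Base rate for 91.20 is $4.45/pair.
91.20 has an FTA preferential rate, but origin Ilar is not Talay; base rate stands.
Additional duty on 91.20 from Ilar: +60.8% ad valorem. Applied ad valorem rate = 60.8%.
Duty = $186,252.26 × 60.8% + 1,774 × $4.45 = $121,135.67.
Total = $50,019.99 + $121,135.67 = $171,155.66.

$171,155.66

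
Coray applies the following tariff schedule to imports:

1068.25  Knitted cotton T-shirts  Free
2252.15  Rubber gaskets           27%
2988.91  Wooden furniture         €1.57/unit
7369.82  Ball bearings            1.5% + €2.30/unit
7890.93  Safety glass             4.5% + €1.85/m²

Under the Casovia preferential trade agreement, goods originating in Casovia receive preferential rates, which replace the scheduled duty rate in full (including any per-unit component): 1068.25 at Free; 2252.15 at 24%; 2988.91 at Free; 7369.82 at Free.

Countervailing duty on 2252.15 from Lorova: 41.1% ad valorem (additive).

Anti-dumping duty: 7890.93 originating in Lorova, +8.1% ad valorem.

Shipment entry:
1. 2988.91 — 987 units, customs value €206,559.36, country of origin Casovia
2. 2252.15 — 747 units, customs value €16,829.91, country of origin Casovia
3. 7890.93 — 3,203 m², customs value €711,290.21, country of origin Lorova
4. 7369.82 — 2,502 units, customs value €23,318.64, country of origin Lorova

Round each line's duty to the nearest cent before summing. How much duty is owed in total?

€105,691.68

Line 1 (2988.91, Casovia, 987 units, €206,559.36):
Base rate for 2988.91 is €1.57/unit.
Origin Casovia qualifies under the Coray–Casovia agreement and 2988.91 is covered: preferential rate Free applies instead.
Duty = €206,559.36 × 0% = €0.00.
Line 2 (2252.15, Casovia, 747 units, €16,829.91):
Base rate for 2252.15 is 27%.
Origin Casovia qualifies under the Coray–Casovia agreement and 2252.15 is covered: preferential rate 24% applies instead.
The additional-duty order on 2252.15 targets Lorova, not Casovia; it does not apply.
Duty = €16,829.91 × 24% = €4,039.18.
Line 3 (7890.93, Lorova, 3,203 m², €711,290.21):
Base rate for 7890.93 is 4.5% + €1.85/m².
Additional duty on 7890.93 from Lorova: +8.1%. Applied ad valorem rate: 4.5% + 8.1% = 12.6%.
Duty = €711,290.21 × 12.6% + 3,203 × €1.85 = €95,548.12.
Line 4 (7369.82, Lorova, 2,502 units, €23,318.64):
Base rate for 7369.82 is 1.5% + €2.30/unit.
7369.82 has an FTA preferential rate, but origin Lorova is not Casovia; base rate stands.
Duty = €23,318.64 × 1.5% + 2,502 × €2.30 = €6,104.38.
Total = €0.00 + €4,039.18 + €95,548.12 + €6,104.38 = €105,691.68.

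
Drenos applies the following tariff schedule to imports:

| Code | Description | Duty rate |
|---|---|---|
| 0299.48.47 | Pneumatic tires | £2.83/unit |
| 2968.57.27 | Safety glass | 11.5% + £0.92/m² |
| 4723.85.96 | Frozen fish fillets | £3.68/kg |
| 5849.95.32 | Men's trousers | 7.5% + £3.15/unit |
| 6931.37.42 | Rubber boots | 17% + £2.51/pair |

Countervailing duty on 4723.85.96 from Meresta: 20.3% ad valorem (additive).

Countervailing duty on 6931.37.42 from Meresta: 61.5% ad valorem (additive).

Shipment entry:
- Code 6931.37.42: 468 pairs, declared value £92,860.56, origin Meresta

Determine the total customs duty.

£74,070.22

Line 1 (6931.37.42, Meresta, 468 pairs, £92,860.56):
Base rate for 6931.37.42 is 17% + £2.51/pair.
Additional duty on 6931.37.42 from Meresta: +61.5%. Applied ad valorem rate: 17% + 61.5% = 78.5%.
Duty = £92,860.56 × 78.5% + 468 × £2.51 = £74,070.22.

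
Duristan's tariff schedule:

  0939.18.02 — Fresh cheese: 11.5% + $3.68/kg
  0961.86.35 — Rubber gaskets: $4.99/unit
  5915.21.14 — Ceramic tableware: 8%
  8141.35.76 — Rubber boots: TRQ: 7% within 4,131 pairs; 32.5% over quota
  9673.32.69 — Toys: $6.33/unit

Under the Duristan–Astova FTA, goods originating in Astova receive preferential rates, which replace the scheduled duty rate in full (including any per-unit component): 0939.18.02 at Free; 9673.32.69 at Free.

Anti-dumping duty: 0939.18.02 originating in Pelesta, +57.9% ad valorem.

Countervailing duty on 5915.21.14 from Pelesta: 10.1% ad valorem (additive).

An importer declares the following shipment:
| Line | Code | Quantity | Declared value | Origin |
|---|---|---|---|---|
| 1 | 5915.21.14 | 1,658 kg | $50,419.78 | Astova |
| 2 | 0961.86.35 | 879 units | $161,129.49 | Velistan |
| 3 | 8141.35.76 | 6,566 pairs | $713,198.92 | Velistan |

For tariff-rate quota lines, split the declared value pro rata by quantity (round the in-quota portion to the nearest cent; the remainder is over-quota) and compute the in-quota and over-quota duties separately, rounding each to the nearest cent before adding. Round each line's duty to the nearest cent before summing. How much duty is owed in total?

$125,788.59

Line 1 (5915.21.14, Astova, 1,658 kg, $50,419.78):
Base rate for 5915.21.14 is 8%.
Origin Astova is the FTA partner but 5915.21.14 is not on the preference list; base rate stands.
The additional-duty order on 5915.21.14 targets Pelesta, not Astova; it does not apply.
Duty = $50,419.78 × 8% = $4,033.58.
Line 2 (0961.86.35, Velistan, 879 units, $161,129.49):
Base rate for 0961.86.35 is $4.99/unit.
Duty = 879 × $4.99 = $4,386.21.
Line 3 (8141.35.76, Velistan, 6,566 pairs, $713,198.92):
Code 8141.35.76 is under a tariff-rate quota (threshold 4,131 pairs). In-quota: 4,131 pairs at 7%; over-quota: 2,435 pairs at 32.5%.
Pro-rata value split: in-quota = $713,198.92 × 4,131/6,566 = $448,709.22; over-quota = $713,198.92 − $448,709.22 = $264,489.70.
In-quota duty = $448,709.22 × 7% = $31,409.65. Over-quota duty = $264,489.70 × 32.5% = $85,959.15.
Line duty = $31,409.65 + $85,959.15 = $117,368.80.
Total = $4,033.58 + $4,386.21 + $117,368.80 = $125,788.59.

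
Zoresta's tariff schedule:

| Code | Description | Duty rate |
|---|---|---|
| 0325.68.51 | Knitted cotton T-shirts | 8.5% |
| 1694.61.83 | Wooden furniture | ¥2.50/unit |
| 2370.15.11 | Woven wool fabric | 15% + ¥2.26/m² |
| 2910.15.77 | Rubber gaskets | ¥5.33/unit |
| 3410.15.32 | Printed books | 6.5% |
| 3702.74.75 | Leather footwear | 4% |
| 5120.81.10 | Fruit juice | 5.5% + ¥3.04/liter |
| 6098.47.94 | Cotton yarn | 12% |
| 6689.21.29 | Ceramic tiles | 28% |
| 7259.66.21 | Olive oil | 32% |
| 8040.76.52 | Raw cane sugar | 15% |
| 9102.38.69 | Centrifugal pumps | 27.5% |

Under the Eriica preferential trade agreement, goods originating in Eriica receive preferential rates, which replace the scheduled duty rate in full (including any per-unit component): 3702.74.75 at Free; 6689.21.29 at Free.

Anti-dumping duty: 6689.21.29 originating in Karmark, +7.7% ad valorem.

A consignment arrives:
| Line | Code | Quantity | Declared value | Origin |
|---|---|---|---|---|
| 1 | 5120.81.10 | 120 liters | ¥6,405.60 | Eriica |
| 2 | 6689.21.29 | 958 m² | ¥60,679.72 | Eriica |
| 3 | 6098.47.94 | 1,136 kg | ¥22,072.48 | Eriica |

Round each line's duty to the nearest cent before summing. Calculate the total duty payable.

¥3,365.81

Line 1 (5120.81.10, Eriica, 120 liters, ¥6,405.60):
Base rate for 5120.81.10 is 5.5% + ¥3.04/liter.
Origin Eriica is the FTA partner but 5120.81.10 is not on the preference list; base rate stands.
Duty = ¥6,405.60 × 5.5% + 120 × ¥3.04 = ¥717.11.
Line 2 (6689.21.29, Eriica, 958 m², ¥60,679.72):
Base rate for 6689.21.29 is 28%.
Origin Eriica qualifies under the Zoresta–Eriica agreement and 6689.21.29 is covered: preferential rate Free applies instead.
The additional-duty order on 6689.21.29 targets Karmark, not Eriica; it does not apply.
Duty = ¥60,679.72 × 0% = ¥0.00.
Line 3 (6098.47.94, Eriica, 1,136 kg, ¥22,072.48):
Base rate for 6098.47.94 is 12%.
Origin Eriica is the FTA partner but 6098.47.94 is not on the preference list; base rate stands.
Duty = ¥22,072.48 × 12% = ¥2,648.70.
Total = ¥717.11 + ¥0.00 + ¥2,648.70 = ¥3,365.81.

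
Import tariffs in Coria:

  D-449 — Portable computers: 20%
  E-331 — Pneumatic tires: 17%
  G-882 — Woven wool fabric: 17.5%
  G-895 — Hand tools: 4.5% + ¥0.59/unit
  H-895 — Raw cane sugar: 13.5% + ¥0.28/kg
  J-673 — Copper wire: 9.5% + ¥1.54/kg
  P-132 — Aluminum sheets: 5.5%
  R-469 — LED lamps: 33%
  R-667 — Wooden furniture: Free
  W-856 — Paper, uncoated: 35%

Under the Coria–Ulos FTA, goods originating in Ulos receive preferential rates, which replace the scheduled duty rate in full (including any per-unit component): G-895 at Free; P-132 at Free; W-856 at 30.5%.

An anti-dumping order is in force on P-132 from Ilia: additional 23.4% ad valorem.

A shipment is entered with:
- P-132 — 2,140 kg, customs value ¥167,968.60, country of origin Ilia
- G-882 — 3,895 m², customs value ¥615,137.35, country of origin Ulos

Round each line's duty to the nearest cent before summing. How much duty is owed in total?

Line 1 (P-132, Ilia, 2,140 kg, ¥167,968.60):
Base rate for P-132 is 5.5%.
P-132 has an FTA preferential rate, but origin Ilia is not Ulos; base rate stands.
Additional duty on P-132 from Ilia: +23.4%. Applied ad valorem rate: 5.5% + 23.4% = 28.9%.
Duty = ¥167,968.60 × 28.9% = ¥48,542.93.
Line 2 (G-882, Ulos, 3,895 m², ¥615,137.35):
Base rate for G-882 is 17.5%.
Origin Ulos is the FTA partner but G-882 is not on the preference list; base rate stands.
Duty = ¥615,137.35 × 17.5% = ¥107,649.04.
Total = ¥48,542.93 + ¥107,649.04 = ¥156,191.97.

¥156,191.97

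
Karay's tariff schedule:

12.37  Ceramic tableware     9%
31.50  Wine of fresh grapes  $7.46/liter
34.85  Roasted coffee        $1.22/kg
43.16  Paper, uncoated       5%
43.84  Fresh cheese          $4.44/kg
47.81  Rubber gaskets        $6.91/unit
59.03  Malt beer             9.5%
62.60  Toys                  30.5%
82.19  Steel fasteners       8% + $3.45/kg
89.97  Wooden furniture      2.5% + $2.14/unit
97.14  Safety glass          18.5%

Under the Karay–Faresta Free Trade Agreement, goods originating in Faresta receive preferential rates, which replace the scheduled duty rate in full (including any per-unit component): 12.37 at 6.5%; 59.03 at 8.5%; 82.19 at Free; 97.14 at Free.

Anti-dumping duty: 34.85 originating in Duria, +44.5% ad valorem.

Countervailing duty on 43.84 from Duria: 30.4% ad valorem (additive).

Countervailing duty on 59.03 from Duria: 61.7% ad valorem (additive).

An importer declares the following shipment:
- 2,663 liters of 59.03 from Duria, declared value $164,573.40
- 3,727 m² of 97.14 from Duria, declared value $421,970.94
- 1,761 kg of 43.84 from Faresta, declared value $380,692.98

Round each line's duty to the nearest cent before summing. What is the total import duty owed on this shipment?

$203,059.72

Line 1 (59.03, Duria, 2,663 liters, $164,573.40):
Base rate for 59.03 is 9.5%.
59.03 has an FTA preferential rate, but origin Duria is not Faresta; base rate stands.
Additional duty on 59.03 from Duria: +61.7%. Applied ad valorem rate: 9.5% + 61.7% = 71.2%.
Duty = $164,573.40 × 71.2% = $117,176.26.
Line 2 (97.14, Duria, 3,727 m², $421,970.94):
Base rate for 97.14 is 18.5%.
97.14 has an FTA preferential rate, but origin Duria is not Faresta; base rate stands.
Duty = $421,970.94 × 18.5% = $78,064.62.
Line 3 (43.84, Faresta, 1,761 kg, $380,692.98):
Base rate for 43.84 is $4.44/kg.
Origin Faresta is the FTA partner but 43.84 is not on the preference list; base rate stands.
The additional-duty order on 43.84 targets Duria, not Faresta; it does not apply.
Duty = 1,761 × $4.44 = $7,818.84.
Total = $117,176.26 + $78,064.62 + $7,818.84 = $203,059.72.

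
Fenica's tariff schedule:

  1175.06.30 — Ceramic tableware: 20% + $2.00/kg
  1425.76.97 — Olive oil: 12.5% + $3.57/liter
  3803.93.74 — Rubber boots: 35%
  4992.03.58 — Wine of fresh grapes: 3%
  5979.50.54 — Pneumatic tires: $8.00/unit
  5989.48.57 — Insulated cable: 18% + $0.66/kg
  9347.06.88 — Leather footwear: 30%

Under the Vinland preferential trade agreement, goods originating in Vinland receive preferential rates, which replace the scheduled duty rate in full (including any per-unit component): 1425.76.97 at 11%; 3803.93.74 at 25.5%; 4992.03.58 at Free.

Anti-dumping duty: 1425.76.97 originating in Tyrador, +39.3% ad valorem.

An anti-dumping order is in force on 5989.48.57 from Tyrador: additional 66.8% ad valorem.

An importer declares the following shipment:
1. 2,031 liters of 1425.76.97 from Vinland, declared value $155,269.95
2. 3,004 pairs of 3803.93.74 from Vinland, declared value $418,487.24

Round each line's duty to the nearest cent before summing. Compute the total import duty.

Line 1 (1425.76.97, Vinland, 2,031 liters, $155,269.95):
Base rate for 1425.76.97 is 12.5% + $3.57/liter.
Origin Vinland qualifies under the Fenica–Vinland agreement and 1425.76.97 is covered: preferential rate 11% applies instead.
The additional-duty order on 1425.76.97 targets Tyrador, not Vinland; it does not apply.
Duty = $155,269.95 × 11% = $17,079.69.
Line 2 (3803.93.74, Vinland, 3,004 pairs, $418,487.24):
Base rate for 3803.93.74 is 35%.
Origin Vinland qualifies under the Fenica–Vinland agreement and 3803.93.74 is covered: preferential rate 25.5% applies instead.
Duty = $418,487.24 × 25.5% = $106,714.25.
Total = $17,079.69 + $106,714.25 = $123,793.94.

$123,793.94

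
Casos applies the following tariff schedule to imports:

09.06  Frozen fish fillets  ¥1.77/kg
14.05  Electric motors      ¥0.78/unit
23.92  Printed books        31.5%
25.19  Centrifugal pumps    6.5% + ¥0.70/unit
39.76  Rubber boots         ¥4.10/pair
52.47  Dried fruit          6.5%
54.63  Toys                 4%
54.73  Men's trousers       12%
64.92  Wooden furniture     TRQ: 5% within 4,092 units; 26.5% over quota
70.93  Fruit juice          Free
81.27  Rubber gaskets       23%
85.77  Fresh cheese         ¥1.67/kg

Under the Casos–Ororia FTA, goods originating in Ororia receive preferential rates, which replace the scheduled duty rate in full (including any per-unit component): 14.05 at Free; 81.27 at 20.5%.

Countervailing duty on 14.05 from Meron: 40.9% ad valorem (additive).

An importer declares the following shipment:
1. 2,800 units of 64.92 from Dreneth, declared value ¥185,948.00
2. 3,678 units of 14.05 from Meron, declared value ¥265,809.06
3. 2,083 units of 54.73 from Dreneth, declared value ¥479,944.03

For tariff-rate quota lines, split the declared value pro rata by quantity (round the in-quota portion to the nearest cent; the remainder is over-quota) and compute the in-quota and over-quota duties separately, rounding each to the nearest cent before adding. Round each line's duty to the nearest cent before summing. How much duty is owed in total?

¥178,475.43

Line 1 (64.92, Dreneth, 2,800 units, ¥185,948.00):
Code 64.92 is under a tariff-rate quota (threshold 4,092 units). Quantity 2,800 units is within the quota, so the in-quota rate 5% applies to the full value.
Duty = ¥185,948.00 × 5% = ¥9,297.40.
Line 2 (14.05, Meron, 3,678 units, ¥265,809.06):
Base rate for 14.05 is ¥0.78/unit.
14.05 has an FTA preferential rate, but origin Meron is not Ororia; base rate stands.
Additional duty on 14.05 from Meron: +40.9% ad valorem. Applied ad valorem rate = 40.9%.
Duty = ¥265,809.06 × 40.9% + 3,678 × ¥0.78 = ¥111,584.75.
Line 3 (54.73, Dreneth, 2,083 units, ¥479,944.03):
Base rate for 54.73 is 12%.
Duty = ¥479,944.03 × 12% = ¥57,593.28.
Total = ¥9,297.40 + ¥111,584.75 + ¥57,593.28 = ¥178,475.43.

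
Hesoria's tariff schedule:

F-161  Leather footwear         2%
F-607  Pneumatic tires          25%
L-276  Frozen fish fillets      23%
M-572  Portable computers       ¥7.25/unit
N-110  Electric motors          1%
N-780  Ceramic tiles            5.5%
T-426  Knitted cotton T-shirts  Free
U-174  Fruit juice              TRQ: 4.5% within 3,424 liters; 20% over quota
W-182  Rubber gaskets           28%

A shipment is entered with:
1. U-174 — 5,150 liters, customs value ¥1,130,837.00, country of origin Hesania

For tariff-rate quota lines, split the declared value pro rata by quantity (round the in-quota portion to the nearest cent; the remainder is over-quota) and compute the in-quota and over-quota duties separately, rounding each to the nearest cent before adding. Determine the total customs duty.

¥109,631.91

Line 1 (U-174, Hesania, 5,150 liters, ¥1,130,837.00):
Code U-174 is under a tariff-rate quota (threshold 3,424 liters). In-quota: 3,424 liters at 4.5%; over-quota: 1,726 liters at 20%.
Pro-rata value split: in-quota = ¥1,130,837.00 × 3,424/5,150 = ¥751,841.92; over-quota = ¥1,130,837.00 − ¥751,841.92 = ¥378,995.08.
In-quota duty = ¥751,841.92 × 4.5% = ¥33,832.89. Over-quota duty = ¥378,995.08 × 20% = ¥75,799.02.
Line duty = ¥33,832.89 + ¥75,799.02 = ¥109,631.91.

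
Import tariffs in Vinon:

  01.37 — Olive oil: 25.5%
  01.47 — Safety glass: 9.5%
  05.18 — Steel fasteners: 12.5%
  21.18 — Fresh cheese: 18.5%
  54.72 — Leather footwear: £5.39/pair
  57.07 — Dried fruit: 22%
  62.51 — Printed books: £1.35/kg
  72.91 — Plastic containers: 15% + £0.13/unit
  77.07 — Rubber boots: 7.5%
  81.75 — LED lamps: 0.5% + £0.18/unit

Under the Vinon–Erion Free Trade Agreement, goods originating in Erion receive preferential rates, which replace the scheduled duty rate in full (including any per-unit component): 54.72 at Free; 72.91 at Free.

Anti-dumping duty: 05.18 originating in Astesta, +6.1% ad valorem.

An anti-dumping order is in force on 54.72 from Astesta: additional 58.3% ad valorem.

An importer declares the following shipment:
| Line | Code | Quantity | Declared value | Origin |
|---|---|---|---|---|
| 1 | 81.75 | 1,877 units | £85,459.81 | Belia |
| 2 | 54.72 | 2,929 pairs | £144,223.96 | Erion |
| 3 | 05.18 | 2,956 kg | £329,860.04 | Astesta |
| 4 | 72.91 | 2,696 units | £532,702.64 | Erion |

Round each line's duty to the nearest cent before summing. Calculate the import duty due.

£62,119.13

Line 1 (81.75, Belia, 1,877 units, £85,459.81):
Base rate for 81.75 is 0.5% + £0.18/unit.
Duty = £85,459.81 × 0.5% + 1,877 × £0.18 = £765.16.
Line 2 (54.72, Erion, 2,929 pairs, £144,223.96):
Base rate for 54.72 is £5.39/pair.
Origin Erion qualifies under the Vinon–Erion agreement and 54.72 is covered: preferential rate Free applies instead.
The additional-duty order on 54.72 targets Astesta, not Erion; it does not apply.
Duty = £144,223.96 × 0% = £0.00.
Line 3 (05.18, Astesta, 2,956 kg, £329,860.04):
Base rate for 05.18 is 12.5%.
Additional duty on 05.18 from Astesta: +6.1%. Applied ad valorem rate: 12.5% + 6.1% = 18.6%.
Duty = £329,860.04 × 18.6% = £61,353.97.
Line 4 (72.91, Erion, 2,696 units, £532,702.64):
Base rate for 72.91 is 15% + £0.13/unit.
Origin Erion qualifies under the Vinon–Erion agreement and 72.91 is covered: preferential rate Free applies instead.
Duty = £532,702.64 × 0% = £0.00.
Total = £765.16 + £0.00 + £61,353.97 + £0.00 = £62,119.13.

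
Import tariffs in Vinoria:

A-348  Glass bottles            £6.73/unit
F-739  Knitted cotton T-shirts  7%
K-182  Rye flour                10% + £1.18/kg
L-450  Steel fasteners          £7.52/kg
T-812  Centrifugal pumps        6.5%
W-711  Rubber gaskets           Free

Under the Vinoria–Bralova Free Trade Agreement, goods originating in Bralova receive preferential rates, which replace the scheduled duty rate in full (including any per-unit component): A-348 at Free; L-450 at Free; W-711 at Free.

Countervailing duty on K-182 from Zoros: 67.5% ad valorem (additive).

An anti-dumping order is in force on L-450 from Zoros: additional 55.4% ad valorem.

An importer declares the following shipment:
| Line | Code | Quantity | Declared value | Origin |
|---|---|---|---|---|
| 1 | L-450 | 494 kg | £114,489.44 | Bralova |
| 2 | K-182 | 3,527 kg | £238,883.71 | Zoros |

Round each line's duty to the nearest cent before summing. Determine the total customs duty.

Line 1 (L-450, Bralova, 494 kg, £114,489.44):
Base rate for L-450 is £7.52/kg.
Origin Bralova qualifies under the Vinoria–Bralova agreement and L-450 is covered: preferential rate Free applies instead.
The additional-duty order on L-450 targets Zoros, not Bralova; it does not apply.
Duty = £114,489.44 × 0% = £0.00.
Line 2 (K-182, Zoros, 3,527 kg, £238,883.71):
Base rate for K-182 is 10% + £1.18/kg.
Additional duty on K-182 from Zoros: +67.5%. Applied ad valorem rate: 10% + 67.5% = 77.5%.
Duty = £238,883.71 × 77.5% + 3,527 × £1.18 = £189,296.74.
Total = £0.00 + £189,296.74 = £189,296.74.

£189,296.74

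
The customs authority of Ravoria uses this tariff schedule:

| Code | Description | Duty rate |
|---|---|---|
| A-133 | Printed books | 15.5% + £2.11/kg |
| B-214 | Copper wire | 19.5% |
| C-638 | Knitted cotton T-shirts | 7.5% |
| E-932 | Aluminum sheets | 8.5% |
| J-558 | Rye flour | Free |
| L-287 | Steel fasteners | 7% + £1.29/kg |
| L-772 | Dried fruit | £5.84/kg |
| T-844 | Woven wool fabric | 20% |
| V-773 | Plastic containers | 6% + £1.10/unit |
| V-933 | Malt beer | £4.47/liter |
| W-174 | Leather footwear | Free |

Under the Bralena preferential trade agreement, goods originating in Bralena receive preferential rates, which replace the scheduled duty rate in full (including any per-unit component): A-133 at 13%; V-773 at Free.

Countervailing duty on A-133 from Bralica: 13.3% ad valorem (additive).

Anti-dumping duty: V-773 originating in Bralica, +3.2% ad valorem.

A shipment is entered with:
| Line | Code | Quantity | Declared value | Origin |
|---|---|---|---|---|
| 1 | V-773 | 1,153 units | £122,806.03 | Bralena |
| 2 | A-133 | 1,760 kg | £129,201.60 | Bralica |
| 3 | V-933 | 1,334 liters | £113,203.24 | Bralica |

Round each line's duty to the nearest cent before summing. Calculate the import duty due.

£46,886.64

Line 1 (V-773, Bralena, 1,153 units, £122,806.03):
Base rate for V-773 is 6% + £1.10/unit.
Origin Bralena qualifies under the Ravoria–Bralena agreement and V-773 is covered: preferential rate Free applies instead.
The additional-duty order on V-773 targets Bralica, not Bralena; it does not apply.
Duty = £122,806.03 × 0% = £0.00.
Line 2 (A-133, Bralica, 1,760 kg, £129,201.60):
Base rate for A-133 is 15.5% + £2.11/kg.
A-133 has an FTA preferential rate, but origin Bralica is not Bralena; base rate stands.
Additional duty on A-133 from Bralica: +13.3%. Applied ad valorem rate: 15.5% + 13.3% = 28.8%.
Duty = £129,201.60 × 28.8% + 1,760 × £2.11 = £40,923.66.
Line 3 (V-933, Bralica, 1,334 liters, £113,203.24):
Base rate for V-933 is £4.47/liter.
Duty = 1,334 × £4.47 = £5,962.98.
Total = £0.00 + £40,923.66 + £5,962.98 = £46,886.64.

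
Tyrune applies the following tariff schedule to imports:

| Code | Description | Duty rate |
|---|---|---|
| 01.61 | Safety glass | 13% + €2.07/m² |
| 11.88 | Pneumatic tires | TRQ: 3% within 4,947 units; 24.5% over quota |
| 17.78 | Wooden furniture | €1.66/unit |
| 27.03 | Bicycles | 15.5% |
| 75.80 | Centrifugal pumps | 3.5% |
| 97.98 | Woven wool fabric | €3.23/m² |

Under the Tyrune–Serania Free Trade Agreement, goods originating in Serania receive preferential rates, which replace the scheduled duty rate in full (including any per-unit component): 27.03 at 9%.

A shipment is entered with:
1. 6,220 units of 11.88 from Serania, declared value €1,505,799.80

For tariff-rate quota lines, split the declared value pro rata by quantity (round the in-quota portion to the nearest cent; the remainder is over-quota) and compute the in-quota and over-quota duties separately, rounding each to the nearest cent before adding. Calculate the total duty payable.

Line 1 (11.88, Serania, 6,220 units, €1,505,799.80):
Code 11.88 is under a tariff-rate quota (threshold 4,947 units). In-quota: 4,947 units at 3%; over-quota: 1,273 units at 24.5%.
Pro-rata value split: in-quota = €1,505,799.80 × 4,947/6,220 = €1,197,619.23; over-quota = €1,505,799.80 − €1,197,619.23 = €308,180.57.
In-quota duty = €1,197,619.23 × 3% = €35,928.58. Over-quota duty = €308,180.57 × 24.5% = €75,504.24.
Line duty = €35,928.58 + €75,504.24 = €111,432.82.

€111,432.82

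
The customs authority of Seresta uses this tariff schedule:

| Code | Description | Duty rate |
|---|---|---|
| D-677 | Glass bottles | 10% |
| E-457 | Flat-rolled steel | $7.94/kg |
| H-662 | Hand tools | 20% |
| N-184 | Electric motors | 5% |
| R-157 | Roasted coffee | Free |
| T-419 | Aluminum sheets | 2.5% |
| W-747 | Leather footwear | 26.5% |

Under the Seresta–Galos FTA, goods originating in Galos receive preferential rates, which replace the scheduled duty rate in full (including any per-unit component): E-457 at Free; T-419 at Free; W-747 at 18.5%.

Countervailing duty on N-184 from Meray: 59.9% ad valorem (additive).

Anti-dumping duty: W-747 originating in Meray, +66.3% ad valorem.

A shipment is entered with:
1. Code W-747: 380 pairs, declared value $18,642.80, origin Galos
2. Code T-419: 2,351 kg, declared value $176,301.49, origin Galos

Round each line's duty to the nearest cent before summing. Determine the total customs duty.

$3,448.92

Line 1 (W-747, Galos, 380 pairs, $18,642.80):
Base rate for W-747 is 26.5%.
Origin Galos qualifies under the Seresta–Galos agreement and W-747 is covered: preferential rate 18.5% applies instead.
The additional-duty order on W-747 targets Meray, not Galos; it does not apply.
Duty = $18,642.80 × 18.5% = $3,448.92.
Line 2 (T-419, Galos, 2,351 kg, $176,301.49):
Base rate for T-419 is 2.5%.
Origin Galos qualifies under the Seresta–Galos agreement and T-419 is covered: preferential rate Free applies instead.
Duty = $176,301.49 × 0% = $0.00.
Total = $3,448.92 + $0.00 = $3,448.92.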